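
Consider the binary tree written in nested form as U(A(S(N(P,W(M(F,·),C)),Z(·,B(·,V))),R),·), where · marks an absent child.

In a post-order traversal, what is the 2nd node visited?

F

Post-order visits the left subtree, then the right subtree, then the node.
At U: go left to A.
  At A: go left to S.
    At S: go left to N.
      At N: go left to P.
        P is a leaf — visit P.
      At N: go right to W.
        At W: go left to M.
          At M: go left to F.
            F is a leaf — visit F.
          At M: no right child.
          Visit M.
        At W: go right to C.
          C is a leaf — visit C.
        Visit W.
      Visit N.
    At S: go right to Z.
      At Z: no left child.
      At Z: go right to B.
        At B: no left child.
        At B: go right to V.
          V is a leaf — visit V.
        Visit B.
      Visit Z.
    Visit S.
  At A: go right to R.
    R is a leaf — visit R.
  Visit A.
At U: no right child.
Visit U.
Full post-order sequence: P, F, M, C, W, N, V, B, Z, S, R, A, U.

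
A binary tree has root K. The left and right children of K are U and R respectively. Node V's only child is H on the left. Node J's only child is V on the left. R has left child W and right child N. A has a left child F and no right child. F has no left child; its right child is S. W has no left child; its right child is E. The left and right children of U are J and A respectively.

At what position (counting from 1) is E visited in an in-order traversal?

10

In-order visits the left subtree, then the node, then the right subtree.
At K: go left to U.
  At U: go left to J.
    At J: go left to V.
      At V: go left to H.
        H is a leaf — visit H.
      Visit V.
      At V: no right child.
    Visit J.
    At J: no right child.
  Visit U.
  At U: go right to A.
    At A: go left to F.
      At F: no left child.
      Visit F.
      At F: go right to S.
        S is a leaf — visit S.
    Visit A.
    At A: no right child.
Visit K.
At K: go right to R.
  At R: go left to W.
    At W: no left child.
    Visit W.
    At W: go right to E.
      E is a leaf — visit E.
  Visit R.
  At R: go right to N.
    N is a leaf — visit N.
Full in-order sequence: H, V, J, U, F, S, A, K, W, E, R, N.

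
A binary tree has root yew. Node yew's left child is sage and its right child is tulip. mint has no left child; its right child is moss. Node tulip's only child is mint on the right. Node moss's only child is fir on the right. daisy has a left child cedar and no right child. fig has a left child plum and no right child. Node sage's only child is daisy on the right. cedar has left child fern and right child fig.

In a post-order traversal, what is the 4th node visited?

Post-order visits the left subtree, then the right subtree, then the node.
At yew: go left to sage.
  At sage: no left child.
  At sage: go right to daisy.
    At daisy: go left to cedar.
      At cedar: go left to fern.
        fern is a leaf — visit fern.
      At cedar: go right to fig.
        At fig: go left to plum.
          plum is a leaf — visit plum.
        At fig: no right child.
        Visit fig.
      Visit cedar.
    At daisy: no right child.
    Visit daisy.
  Visit sage.
At yew: go right to tulip.
  At tulip: no left child.
  At tulip: go right to mint.
    At mint: no left child.
    At mint: go right to moss.
      At moss: no left child.
      At moss: go right to fir.
        fir is a leaf — visit fir.
      Visit moss.
    Visit mint.
  Visit tulip.
Visit yew.
Full post-order sequence: fern, plum, fig, cedar, daisy, sage, fir, moss, mint, tulip, yew.

cedar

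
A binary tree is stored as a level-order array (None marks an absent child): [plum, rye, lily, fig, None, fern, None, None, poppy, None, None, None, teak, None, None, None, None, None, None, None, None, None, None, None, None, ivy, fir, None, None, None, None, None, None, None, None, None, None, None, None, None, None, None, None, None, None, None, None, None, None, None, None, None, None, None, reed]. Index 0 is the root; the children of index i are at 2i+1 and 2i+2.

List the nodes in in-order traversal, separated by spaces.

fig poppy rye plum fern ivy teak fir reed lily

In-order visits the left subtree, then the node, then the right subtree.
At plum: go left to rye.
  At rye: go left to fig.
    At fig: no left child.
    Visit fig.
    At fig: go right to poppy.
      poppy is a leaf — visit poppy.
  Visit rye.
  At rye: no right child.
Visit plum.
At plum: go right to lily.
  At lily: go left to fern.
    At fern: no left child.
    Visit fern.
    At fern: go right to teak.
      At teak: go left to ivy.
        ivy is a leaf — visit ivy.
      Visit teak.
      At teak: go right to fir.
        At fir: no left child.
        Visit fir.
        At fir: go right to reed.
          reed is a leaf — visit reed.
  Visit lily.
  At lily: no right child.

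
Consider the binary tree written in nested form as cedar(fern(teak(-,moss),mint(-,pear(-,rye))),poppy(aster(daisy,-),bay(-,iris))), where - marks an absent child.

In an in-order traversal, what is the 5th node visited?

In-order visits the left subtree, then the node, then the right subtree.
At cedar: go left to fern.
  At fern: go left to teak.
    At teak: no left child.
    Visit teak.
    At teak: go right to moss.
      moss is a leaf — visit moss.
  Visit fern.
  At fern: go right to mint.
    At mint: no left child.
    Visit mint.
    At mint: go right to pear.
      At pear: no left child.
      Visit pear.
      At pear: go right to rye.
        rye is a leaf — visit rye.
Visit cedar.
At cedar: go right to poppy.
  At poppy: go left to aster.
    At aster: go left to daisy.
      daisy is a leaf — visit daisy.
    Visit aster.
    At aster: no right child.
  Visit poppy.
  At poppy: go right to bay.
    At bay: no left child.
    Visit bay.
    At bay: go right to iris.
      iris is a leaf — visit iris.
Full in-order sequence: teak, moss, fern, mint, pear, rye, cedar, daisy, aster, poppy, bay, iris.

pear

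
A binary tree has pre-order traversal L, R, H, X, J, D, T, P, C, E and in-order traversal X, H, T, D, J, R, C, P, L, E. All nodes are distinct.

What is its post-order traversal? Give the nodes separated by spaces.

The first element of pre-order is the root; it splits in-order into left and right subtrees.
Root L: left subtree has 8 nodes {X, H, T, D, J, R, C, P}, right has 1 {E}.
  Root R: left subtree has 5 nodes {X, H, T, D, J}, right has 2 {C, P}.
    Root H: left subtree has 1 node {X}, right has 3 {T, D, J}.
      Root J: left subtree has 2 nodes {T, D}, right has 0 { }.
        Root D: left subtree has 1 node {T}, right has 0 { }.
    Root P: left subtree has 1 node {C}, right has 0 { }.

X T D J H C P R E L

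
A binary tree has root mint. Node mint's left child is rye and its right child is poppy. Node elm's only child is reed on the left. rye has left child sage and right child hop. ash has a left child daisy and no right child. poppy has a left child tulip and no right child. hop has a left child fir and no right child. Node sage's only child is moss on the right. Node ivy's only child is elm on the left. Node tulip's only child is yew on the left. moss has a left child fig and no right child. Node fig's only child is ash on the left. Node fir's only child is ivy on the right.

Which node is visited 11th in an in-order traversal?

hop

In-order visits the left subtree, then the node, then the right subtree.
At mint: go left to rye.
  At rye: go left to sage.
    At sage: no left child.
    Visit sage.
    At sage: go right to moss.
      At moss: go left to fig.
        At fig: go left to ash.
          At ash: go left to daisy.
            daisy is a leaf — visit daisy.
          Visit ash.
          At ash: no right child.
        Visit fig.
        At fig: no right child.
      Visit moss.
      At moss: no right child.
  Visit rye.
  At rye: go right to hop.
    At hop: go left to fir.
      At fir: no left child.
      Visit fir.
      At fir: go right to ivy.
        At ivy: go left to elm.
          At elm: go left to reed.
            reed is a leaf — visit reed.
          Visit elm.
          At elm: no right child.
        Visit ivy.
        At ivy: no right child.
    Visit hop.
    At hop: no right child.
Visit mint.
At mint: go right to poppy.
  At poppy: go left to tulip.
    At tulip: go left to yew.
      yew is a leaf — visit yew.
    Visit tulip.
    At tulip: no right child.
  Visit poppy.
  At poppy: no right child.
Full in-order sequence: sage, daisy, ash, fig, moss, rye, fir, reed, elm, ivy, hop, mint, yew, tulip, poppy.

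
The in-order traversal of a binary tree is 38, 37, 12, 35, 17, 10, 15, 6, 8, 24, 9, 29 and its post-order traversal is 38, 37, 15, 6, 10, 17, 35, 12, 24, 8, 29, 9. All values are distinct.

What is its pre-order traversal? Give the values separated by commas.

The last element of post-order is the root; it splits in-order into left and right subtrees.
Root 9: left subtree has 10 nodes {38, 37, 12, 35, 17, 10, 15, 6, 8, 24}, right has 1 {29}.
  Root 8: left subtree has 8 nodes {38, 37, 12, 35, 17, 10, 15, 6}, right has 1 {24}.
    Root 12: left subtree has 2 nodes {38, 37}, right has 5 {35, 17, 10, 15, 6}.
      Root 37: left subtree has 1 node {38}, right has 0 { }.
      Root 35: left subtree has 0 nodes { }, right has 4 {17, 10, 15, 6}.
        Root 17: left subtree has 0 nodes { }, right has 3 {10, 15, 6}.
          Root 10: left subtree has 0 nodes { }, right has 2 {15, 6}.
            Root 6: left subtree has 1 node {15}, right has 0 { }.

9, 8, 12, 37, 38, 35, 17, 10, 6, 15, 24, 29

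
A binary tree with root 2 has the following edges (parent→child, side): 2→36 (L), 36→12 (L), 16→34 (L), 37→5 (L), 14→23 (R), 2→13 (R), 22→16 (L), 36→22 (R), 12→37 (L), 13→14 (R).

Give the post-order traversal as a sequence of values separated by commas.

Post-order visits the left subtree, then the right subtree, then the node.
At 2: go left to 36.
  At 36: go left to 12.
    At 12: go left to 37.
      At 37: go left to 5.
        5 is a leaf — visit 5.
      At 37: no right child.
      Visit 37.
    At 12: no right child.
    Visit 12.
  At 36: go right to 22.
    At 22: go left to 16.
      At 16: go left to 34.
        34 is a leaf — visit 34.
      At 16: no right child.
      Visit 16.
    At 22: no right child.
    Visit 22.
  Visit 36.
At 2: go right to 13.
  At 13: no left child.
  At 13: go right to 14.
    At 14: no left child.
    At 14: go right to 23.
      23 is a leaf — visit 23.
    Visit 14.
  Visit 13.
Visit 2.

5, 37, 12, 34, 16, 22, 36, 23, 14, 13, 2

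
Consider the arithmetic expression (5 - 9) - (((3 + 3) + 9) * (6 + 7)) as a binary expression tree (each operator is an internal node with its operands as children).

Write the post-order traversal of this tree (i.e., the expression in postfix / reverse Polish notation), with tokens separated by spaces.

5 9 - 3 3 + 9 + 6 7 + * -

Post-order on an expression tree gives postfix notation: for each operator, emit left operand, right operand, then the operator.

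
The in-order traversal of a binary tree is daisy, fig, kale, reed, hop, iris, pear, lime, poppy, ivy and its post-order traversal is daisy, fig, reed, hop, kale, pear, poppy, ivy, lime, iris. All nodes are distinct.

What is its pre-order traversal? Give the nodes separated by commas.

The last element of post-order is the root; it splits in-order into left and right subtrees.
Root iris: left subtree has 5 nodes {daisy, fig, kale, reed, hop}, right has 4 {pear, lime, poppy, ivy}.
  Root kale: left subtree has 2 nodes {daisy, fig}, right has 2 {reed, hop}.
    Root fig: left subtree has 1 node {daisy}, right has 0 { }.
    Root hop: left subtree has 1 node {reed}, right has 0 { }.
  Root lime: left subtree has 1 node {pear}, right has 2 {poppy, ivy}.
    Root ivy: left subtree has 1 node {poppy}, right has 0 { }.

iris, kale, fig, daisy, hop, reed, lime, pear, ivy, poppy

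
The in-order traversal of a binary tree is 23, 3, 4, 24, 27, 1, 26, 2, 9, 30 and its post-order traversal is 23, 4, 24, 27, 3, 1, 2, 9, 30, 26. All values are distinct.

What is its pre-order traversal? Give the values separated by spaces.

26 1 3 23 27 24 4 30 9 2

The last element of post-order is the root; it splits in-order into left and right subtrees.
Root 26: left subtree has 6 nodes {23, 3, 4, 24, 27, 1}, right has 3 {2, 9, 30}.
  Root 1: left subtree has 5 nodes {23, 3, 4, 24, 27}, right has 0 { }.
    Root 3: left subtree has 1 node {23}, right has 3 {4, 24, 27}.
      Root 27: left subtree has 2 nodes {4, 24}, right has 0 { }.
        Root 24: left subtree has 1 node {4}, right has 0 { }.
  Root 30: left subtree has 2 nodes {2, 9}, right has 0 { }.
    Root 9: left subtree has 1 node {2}, right has 0 { }.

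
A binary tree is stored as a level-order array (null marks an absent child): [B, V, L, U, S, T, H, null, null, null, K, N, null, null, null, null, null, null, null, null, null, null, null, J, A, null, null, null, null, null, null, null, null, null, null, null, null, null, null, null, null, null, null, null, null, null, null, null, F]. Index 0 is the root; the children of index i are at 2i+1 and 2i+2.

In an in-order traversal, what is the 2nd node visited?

V

In-order visits the left subtree, then the node, then the right subtree.
At B: go left to V.
  At V: go left to U.
    U is a leaf — visit U.
  Visit V.
  At V: go right to S.
    At S: no left child.
    Visit S.
    At S: go right to K.
      K is a leaf — visit K.
Visit B.
At B: go right to L.
  At L: go left to T.
    At T: go left to N.
      At N: go left to J.
        At J: no left child.
        Visit J.
        At J: go right to F.
          F is a leaf — visit F.
      Visit N.
      At N: go right to A.
        A is a leaf — visit A.
    Visit T.
    At T: no right child.
  Visit L.
  At L: go right to H.
    H is a leaf — visit H.
Full in-order sequence: U, V, S, K, B, J, F, N, A, T, L, H.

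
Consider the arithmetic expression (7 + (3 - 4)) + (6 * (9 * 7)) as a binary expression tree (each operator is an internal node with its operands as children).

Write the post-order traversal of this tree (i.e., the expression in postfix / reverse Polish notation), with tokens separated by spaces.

7 3 4 - + 6 9 7 * * +

Post-order on an expression tree gives postfix notation: for each operator, emit left operand, right operand, then the operator.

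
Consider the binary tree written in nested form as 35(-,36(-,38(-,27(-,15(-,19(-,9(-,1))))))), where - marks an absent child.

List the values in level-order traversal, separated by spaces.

Level-order visits nodes level by level from the root, left to right within each level.
Level 0: 35
Level 1: 36
Level 2: 38
Level 3: 27
Level 4: 15
Level 5: 19
Level 6: 9
Level 7: 1

35 36 38 27 15 19 9 1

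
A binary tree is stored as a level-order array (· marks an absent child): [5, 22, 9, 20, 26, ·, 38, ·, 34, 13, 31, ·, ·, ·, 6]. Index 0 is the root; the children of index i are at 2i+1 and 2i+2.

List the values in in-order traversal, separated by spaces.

20 34 22 13 26 31 5 9 38 6

In-order visits the left subtree, then the node, then the right subtree.
At 5: go left to 22.
  At 22: go left to 20.
    At 20: no left child.
    Visit 20.
    At 20: go right to 34.
      34 is a leaf — visit 34.
  Visit 22.
  At 22: go right to 26.
    At 26: go left to 13.
      13 is a leaf — visit 13.
    Visit 26.
    At 26: go right to 31.
      31 is a leaf — visit 31.
Visit 5.
At 5: go right to 9.
  At 9: no left child.
  Visit 9.
  At 9: go right to 38.
    At 38: no left child.
    Visit 38.
    At 38: go right to 6.
      6 is a leaf — visit 6.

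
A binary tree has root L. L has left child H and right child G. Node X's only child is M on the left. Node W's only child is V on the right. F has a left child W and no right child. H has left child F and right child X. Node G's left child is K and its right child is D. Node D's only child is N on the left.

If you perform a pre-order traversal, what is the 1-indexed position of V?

Pre-order visits the node, then its left subtree, then its right subtree.
Visit L.
At L: go left to H.
  Visit H.
  At H: go left to F.
    Visit F.
    At F: go left to W.
      Visit W.
      At W: no left child.
      At W: go right to V.
        V is a leaf — visit V.
    At F: no right child.
  At H: go right to X.
    Visit X.
    At X: go left to M.
      M is a leaf — visit M.
    At X: no right child.
At L: go right to G.
  Visit G.
  At G: go left to K.
    K is a leaf — visit K.
  At G: go right to D.
    Visit D.
    At D: go left to N.
      N is a leaf — visit N.
    At D: no right child.
Full pre-order sequence: L, H, F, W, V, X, M, G, K, D, N.

5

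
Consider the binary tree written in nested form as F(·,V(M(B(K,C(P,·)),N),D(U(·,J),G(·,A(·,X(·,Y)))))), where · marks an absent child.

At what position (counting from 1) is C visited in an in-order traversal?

In-order visits the left subtree, then the node, then the right subtree.
At F: no left child.
Visit F.
At F: go right to V.
  At V: go left to M.
    At M: go left to B.
      At B: go left to K.
        K is a leaf — visit K.
      Visit B.
      At B: go right to C.
        At C: go left to P.
          P is a leaf — visit P.
        Visit C.
        At C: no right child.
    Visit M.
    At M: go right to N.
      N is a leaf — visit N.
  Visit V.
  At V: go right to D.
    At D: go left to U.
      At U: no left child.
      Visit U.
      At U: go right to J.
        J is a leaf — visit J.
    Visit D.
    At D: go right to G.
      At G: no left child.
      Visit G.
      At G: go right to A.
        At A: no left child.
        Visit A.
        At A: go right to X.
          At X: no left child.
          Visit X.
          At X: go right to Y.
            Y is a leaf — visit Y.
Full in-order sequence: F, K, B, P, C, M, N, V, U, J, D, G, A, X, Y.

5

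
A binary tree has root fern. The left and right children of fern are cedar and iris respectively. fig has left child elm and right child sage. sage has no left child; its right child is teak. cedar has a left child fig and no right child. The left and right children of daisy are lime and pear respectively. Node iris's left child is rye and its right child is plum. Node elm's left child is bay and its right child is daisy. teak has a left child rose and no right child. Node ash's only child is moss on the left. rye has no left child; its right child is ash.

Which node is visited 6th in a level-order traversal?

plum

Level-order visits nodes level by level from the root, left to right within each level.
Level 0: fern
Level 1: cedar, iris
Level 2: fig, rye, plum
Level 3: elm, sage, ash
Level 4: bay, daisy, teak, moss
Level 5: lime, pear, rose
Full level-order sequence: fern, cedar, iris, fig, rye, plum, elm, sage, ash, bay, daisy, teak, moss, lime, pear, rose.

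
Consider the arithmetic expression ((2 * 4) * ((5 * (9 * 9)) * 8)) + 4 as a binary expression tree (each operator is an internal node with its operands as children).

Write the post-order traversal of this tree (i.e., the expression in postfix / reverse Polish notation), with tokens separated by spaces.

2 4 * 5 9 9 * * 8 * * 4 +

Post-order on an expression tree gives postfix notation: for each operator, emit left operand, right operand, then the operator.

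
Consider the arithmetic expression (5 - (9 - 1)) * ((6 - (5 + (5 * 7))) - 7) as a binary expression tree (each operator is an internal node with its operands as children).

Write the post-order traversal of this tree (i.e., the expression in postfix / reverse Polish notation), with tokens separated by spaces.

Post-order on an expression tree gives postfix notation: for each operator, emit left operand, right operand, then the operator.

5 9 1 - - 6 5 5 7 * + - 7 - *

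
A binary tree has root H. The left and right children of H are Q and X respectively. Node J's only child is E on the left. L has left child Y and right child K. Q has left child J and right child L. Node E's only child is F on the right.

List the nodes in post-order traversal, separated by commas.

Post-order visits the left subtree, then the right subtree, then the node.
At H: go left to Q.
  At Q: go left to J.
    At J: go left to E.
      At E: no left child.
      At E: go right to F.
        F is a leaf — visit F.
      Visit E.
    At J: no right child.
    Visit J.
  At Q: go right to L.
    At L: go left to Y.
      Y is a leaf — visit Y.
    At L: go right to K.
      K is a leaf — visit K.
    Visit L.
  Visit Q.
At H: go right to X.
  X is a leaf — visit X.
Visit H.

F, E, J, Y, K, L, Q, X, H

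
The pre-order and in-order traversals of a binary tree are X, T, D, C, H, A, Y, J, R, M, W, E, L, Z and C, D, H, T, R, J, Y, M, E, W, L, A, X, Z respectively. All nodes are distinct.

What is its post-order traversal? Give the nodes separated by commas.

C, H, D, R, J, E, L, W, M, Y, A, T, Z, X

The first element of pre-order is the root; it splits in-order into left and right subtrees.
Root X: left subtree has 12 nodes {C, D, H, T, R, J, Y, M, E, W, L, A}, right has 1 {Z}.
  Root T: left subtree has 3 nodes {C, D, H}, right has 8 {R, J, Y, M, E, W, L, A}.
    Root D: left subtree has 1 node {C}, right has 1 {H}.
    Root A: left subtree has 7 nodes {R, J, Y, M, E, W, L}, right has 0 { }.
      Root Y: left subtree has 2 nodes {R, J}, right has 4 {M, E, W, L}.
        Root J: left subtree has 1 node {R}, right has 0 { }.
        Root M: left subtree has 0 nodes { }, right has 3 {E, W, L}.
          Root W: left subtree has 1 node {E}, right has 1 {L}.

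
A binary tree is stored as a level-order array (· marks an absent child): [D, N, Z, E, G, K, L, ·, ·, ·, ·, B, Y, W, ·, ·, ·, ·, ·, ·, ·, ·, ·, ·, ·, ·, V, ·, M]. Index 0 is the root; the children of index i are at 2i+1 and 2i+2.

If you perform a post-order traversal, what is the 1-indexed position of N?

3

Post-order visits the left subtree, then the right subtree, then the node.
At D: go left to N.
  At N: go left to E.
    E is a leaf — visit E.
  At N: go right to G.
    G is a leaf — visit G.
  Visit N.
At D: go right to Z.
  At Z: go left to K.
    At K: go left to B.
      B is a leaf — visit B.
    At K: go right to Y.
      At Y: no left child.
      At Y: go right to V.
        V is a leaf — visit V.
      Visit Y.
    Visit K.
  At Z: go right to L.
    At L: go left to W.
      At W: no left child.
      At W: go right to M.
        M is a leaf — visit M.
      Visit W.
    At L: no right child.
    Visit L.
  Visit Z.
Visit D.
Full post-order sequence: E, G, N, B, V, Y, K, M, W, L, Z, D.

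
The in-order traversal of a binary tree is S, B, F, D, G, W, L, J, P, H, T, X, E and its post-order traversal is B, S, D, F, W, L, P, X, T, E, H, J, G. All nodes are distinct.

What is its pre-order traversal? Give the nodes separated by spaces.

G F S B D J L W H P E T X

The last element of post-order is the root; it splits in-order into left and right subtrees.
Root G: left subtree has 4 nodes {S, B, F, D}, right has 8 {W, L, J, P, H, T, X, E}.
  Root F: left subtree has 2 nodes {S, B}, right has 1 {D}.
    Root S: left subtree has 0 nodes { }, right has 1 {B}.
  Root J: left subtree has 2 nodes {W, L}, right has 5 {P, H, T, X, E}.
    Root L: left subtree has 1 node {W}, right has 0 { }.
    Root H: left subtree has 1 node {P}, right has 3 {T, X, E}.
      Root E: left subtree has 2 nodes {T, X}, right has 0 { }.
        Root T: left subtree has 0 nodes { }, right has 1 {X}.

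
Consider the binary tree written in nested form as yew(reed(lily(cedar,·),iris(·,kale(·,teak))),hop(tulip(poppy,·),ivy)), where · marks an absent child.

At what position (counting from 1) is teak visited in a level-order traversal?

Level-order visits nodes level by level from the root, left to right within each level.
Level 0: yew
Level 1: reed, hop
Level 2: lily, iris, tulip, ivy
Level 3: cedar, kale, poppy
Level 4: teak
Full level-order sequence: yew, reed, hop, lily, iris, tulip, ivy, cedar, kale, poppy, teak.

11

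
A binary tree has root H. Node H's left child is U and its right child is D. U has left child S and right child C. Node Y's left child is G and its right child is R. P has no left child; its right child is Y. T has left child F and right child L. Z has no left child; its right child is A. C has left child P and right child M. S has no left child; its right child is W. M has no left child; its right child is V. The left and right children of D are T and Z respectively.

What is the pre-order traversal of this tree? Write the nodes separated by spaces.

H U S W C P Y G R M V D T F L Z A

Pre-order visits the node, then its left subtree, then its right subtree.
Visit H.
At H: go left to U.
  Visit U.
  At U: go left to S.
    Visit S.
    At S: no left child.
    At S: go right to W.
      W is a leaf — visit W.
  At U: go right to C.
    Visit C.
    At C: go left to P.
      Visit P.
      At P: no left child.
      At P: go right to Y.
        Visit Y.
        At Y: go left to G.
          G is a leaf — visit G.
        At Y: go right to R.
          R is a leaf — visit R.
    At C: go right to M.
      Visit M.
      At M: no left child.
      At M: go right to V.
        V is a leaf — visit V.
At H: go right to D.
  Visit D.
  At D: go left to T.
    Visit T.
    At T: go left to F.
      F is a leaf — visit F.
    At T: go right to L.
      L is a leaf — visit L.
  At D: go right to Z.
    Visit Z.
    At Z: no left child.
    At Z: go right to A.
      A is a leaf — visit A.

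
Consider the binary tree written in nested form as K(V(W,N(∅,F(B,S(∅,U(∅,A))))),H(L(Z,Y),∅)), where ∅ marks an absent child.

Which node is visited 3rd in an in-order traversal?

In-order visits the left subtree, then the node, then the right subtree.
At K: go left to V.
  At V: go left to W.
    W is a leaf — visit W.
  Visit V.
  At V: go right to N.
    At N: no left child.
    Visit N.
    At N: go right to F.
      At F: go left to B.
        B is a leaf — visit B.
      Visit F.
      At F: go right to S.
        At S: no left child.
        Visit S.
        At S: go right to U.
          At U: no left child.
          Visit U.
          At U: go right to A.
            A is a leaf — visit A.
Visit K.
At K: go right to H.
  At H: go left to L.
    At L: go left to Z.
      Z is a leaf — visit Z.
    Visit L.
    At L: go right to Y.
      Y is a leaf — visit Y.
  Visit H.
  At H: no right child.
Full in-order sequence: W, V, N, B, F, S, U, A, K, Z, L, Y, H.

N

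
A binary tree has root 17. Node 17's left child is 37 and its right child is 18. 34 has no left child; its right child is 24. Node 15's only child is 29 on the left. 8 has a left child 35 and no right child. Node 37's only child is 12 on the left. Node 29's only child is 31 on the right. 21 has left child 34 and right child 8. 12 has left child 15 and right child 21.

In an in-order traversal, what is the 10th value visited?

37

In-order visits the left subtree, then the node, then the right subtree.
At 17: go left to 37.
  At 37: go left to 12.
    At 12: go left to 15.
      At 15: go left to 29.
        At 29: no left child.
        Visit 29.
        At 29: go right to 31.
          31 is a leaf — visit 31.
      Visit 15.
      At 15: no right child.
    Visit 12.
    At 12: go right to 21.
      At 21: go left to 34.
        At 34: no left child.
        Visit 34.
        At 34: go right to 24.
          24 is a leaf — visit 24.
      Visit 21.
      At 21: go right to 8.
        At 8: go left to 35.
          35 is a leaf — visit 35.
        Visit 8.
        At 8: no right child.
  Visit 37.
  At 37: no right child.
Visit 17.
At 17: go right to 18.
  18 is a leaf — visit 18.
Full in-order sequence: 29, 31, 15, 12, 34, 24, 21, 35, 8, 37, 17, 18.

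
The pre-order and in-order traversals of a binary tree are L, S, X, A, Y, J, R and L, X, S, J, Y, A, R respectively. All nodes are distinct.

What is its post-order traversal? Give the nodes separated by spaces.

X J Y R A S L

The first element of pre-order is the root; it splits in-order into left and right subtrees.
Root L: left subtree has 0 nodes { }, right has 6 {X, S, J, Y, A, R}.
  Root S: left subtree has 1 node {X}, right has 4 {J, Y, A, R}.
    Root A: left subtree has 2 nodes {J, Y}, right has 1 {R}.
      Root Y: left subtree has 1 node {J}, right has 0 { }.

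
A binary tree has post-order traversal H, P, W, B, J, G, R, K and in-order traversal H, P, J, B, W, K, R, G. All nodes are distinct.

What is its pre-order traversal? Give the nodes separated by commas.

K, J, P, H, B, W, R, G

The last element of post-order is the root; it splits in-order into left and right subtrees.
Root K: left subtree has 5 nodes {H, P, J, B, W}, right has 2 {R, G}.
  Root J: left subtree has 2 nodes {H, P}, right has 2 {B, W}.
    Root P: left subtree has 1 node {H}, right has 0 { }.
    Root B: left subtree has 0 nodes { }, right has 1 {W}.
  Root R: left subtree has 0 nodes { }, right has 1 {G}.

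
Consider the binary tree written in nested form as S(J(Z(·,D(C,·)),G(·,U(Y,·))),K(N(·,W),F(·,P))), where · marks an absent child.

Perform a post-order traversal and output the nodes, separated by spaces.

Post-order visits the left subtree, then the right subtree, then the node.
At S: go left to J.
  At J: go left to Z.
    At Z: no left child.
    At Z: go right to D.
      At D: go left to C.
        C is a leaf — visit C.
      At D: no right child.
      Visit D.
    Visit Z.
  At J: go right to G.
    At G: no left child.
    At G: go right to U.
      At U: go left to Y.
        Y is a leaf — visit Y.
      At U: no right child.
      Visit U.
    Visit G.
  Visit J.
At S: go right to K.
  At K: go left to N.
    At N: no left child.
    At N: go right to W.
      W is a leaf — visit W.
    Visit N.
  At K: go right to F.
    At F: no left child.
    At F: go right to P.
      P is a leaf — visit P.
    Visit F.
  Visit K.
Visit S.

C D Z Y U G J W N P F K S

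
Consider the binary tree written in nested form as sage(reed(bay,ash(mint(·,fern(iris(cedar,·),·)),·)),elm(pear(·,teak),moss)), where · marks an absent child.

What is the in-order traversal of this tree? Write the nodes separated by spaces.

bay reed mint cedar iris fern ash sage pear teak elm moss

In-order visits the left subtree, then the node, then the right subtree.
At sage: go left to reed.
  At reed: go left to bay.
    bay is a leaf — visit bay.
  Visit reed.
  At reed: go right to ash.
    At ash: go left to mint.
      At mint: no left child.
      Visit mint.
      At mint: go right to fern.
        At fern: go left to iris.
          At iris: go left to cedar.
            cedar is a leaf — visit cedar.
          Visit iris.
          At iris: no right child.
        Visit fern.
        At fern: no right child.
    Visit ash.
    At ash: no right child.
Visit sage.
At sage: go right to elm.
  At elm: go left to pear.
    At pear: no left child.
    Visit pear.
    At pear: go right to teak.
      teak is a leaf — visit teak.
  Visit elm.
  At elm: go right to moss.
    moss is a leaf — visit moss.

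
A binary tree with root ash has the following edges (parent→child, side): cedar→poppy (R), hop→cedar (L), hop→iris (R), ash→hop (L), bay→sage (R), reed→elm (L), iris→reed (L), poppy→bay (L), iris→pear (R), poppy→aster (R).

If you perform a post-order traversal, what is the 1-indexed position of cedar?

5

Post-order visits the left subtree, then the right subtree, then the node.
At ash: go left to hop.
  At hop: go left to cedar.
    At cedar: no left child.
    At cedar: go right to poppy.
      At poppy: go left to bay.
        At bay: no left child.
        At bay: go right to sage.
          sage is a leaf — visit sage.
        Visit bay.
      At poppy: go right to aster.
        aster is a leaf — visit aster.
      Visit poppy.
    Visit cedar.
  At hop: go right to iris.
    At iris: go left to reed.
      At reed: go left to elm.
        elm is a leaf — visit elm.
      At reed: no right child.
      Visit reed.
    At iris: go right to pear.
      pear is a leaf — visit pear.
    Visit iris.
  Visit hop.
At ash: no right child.
Visit ash.
Full post-order sequence: sage, bay, aster, poppy, cedar, elm, reed, pear, iris, hop, ash.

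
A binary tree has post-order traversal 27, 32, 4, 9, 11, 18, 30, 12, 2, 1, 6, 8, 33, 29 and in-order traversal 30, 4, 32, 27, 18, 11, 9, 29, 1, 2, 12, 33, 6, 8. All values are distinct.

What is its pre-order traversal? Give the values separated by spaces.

29 30 18 4 32 27 11 9 33 1 2 12 8 6

The last element of post-order is the root; it splits in-order into left and right subtrees.
Root 29: left subtree has 7 nodes {30, 4, 32, 27, 18, 11, 9}, right has 6 {1, 2, 12, 33, 6, 8}.
  Root 30: left subtree has 0 nodes { }, right has 6 {4, 32, 27, 18, 11, 9}.
    Root 18: left subtree has 3 nodes {4, 32, 27}, right has 2 {11, 9}.
      Root 4: left subtree has 0 nodes { }, right has 2 {32, 27}.
        Root 32: left subtree has 0 nodes { }, right has 1 {27}.
      Root 11: left subtree has 0 nodes { }, right has 1 {9}.
  Root 33: left subtree has 3 nodes {1, 2, 12}, right has 2 {6, 8}.
    Root 1: left subtree has 0 nodes { }, right has 2 {2, 12}.
      Root 2: left subtree has 0 nodes { }, right has 1 {12}.
    Root 8: left subtree has 1 node {6}, right has 0 { }.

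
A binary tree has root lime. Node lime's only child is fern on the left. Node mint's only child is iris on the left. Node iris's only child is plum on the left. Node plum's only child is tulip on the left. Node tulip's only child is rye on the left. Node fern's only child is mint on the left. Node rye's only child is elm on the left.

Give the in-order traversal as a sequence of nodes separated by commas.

In-order visits the left subtree, then the node, then the right subtree.
At lime: go left to fern.
  At fern: go left to mint.
    At mint: go left to iris.
      At iris: go left to plum.
        At plum: go left to tulip.
          At tulip: go left to rye.
            At rye: go left to elm.
              elm is a leaf — visit elm.
            Visit rye.
            At rye: no right child.
          Visit tulip.
          At tulip: no right child.
        Visit plum.
        At plum: no right child.
      Visit iris.
      At iris: no right child.
    Visit mint.
    At mint: no right child.
  Visit fern.
  At fern: no right child.
Visit lime.
At lime: no right child.

elm, rye, tulip, plum, iris, mint, fern, lime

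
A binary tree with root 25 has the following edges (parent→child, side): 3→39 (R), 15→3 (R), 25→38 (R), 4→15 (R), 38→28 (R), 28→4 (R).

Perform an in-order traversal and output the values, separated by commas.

25, 38, 28, 4, 15, 3, 39

In-order visits the left subtree, then the node, then the right subtree.
At 25: no left child.
Visit 25.
At 25: go right to 38.
  At 38: no left child.
  Visit 38.
  At 38: go right to 28.
    At 28: no left child.
    Visit 28.
    At 28: go right to 4.
      At 4: no left child.
      Visit 4.
      At 4: go right to 15.
        At 15: no left child.
        Visit 15.
        At 15: go right to 3.
          At 3: no left child.
          Visit 3.
          At 3: go right to 39.
            39 is a leaf — visit 39.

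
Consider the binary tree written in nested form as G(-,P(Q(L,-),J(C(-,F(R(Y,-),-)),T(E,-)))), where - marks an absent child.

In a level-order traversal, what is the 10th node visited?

R

Level-order visits nodes level by level from the root, left to right within each level.
Level 0: G
Level 1: P
Level 2: Q, J
Level 3: L, C, T
Level 4: F, E
Level 5: R
Level 6: Y
Full level-order sequence: G, P, Q, J, L, C, T, F, E, R, Y.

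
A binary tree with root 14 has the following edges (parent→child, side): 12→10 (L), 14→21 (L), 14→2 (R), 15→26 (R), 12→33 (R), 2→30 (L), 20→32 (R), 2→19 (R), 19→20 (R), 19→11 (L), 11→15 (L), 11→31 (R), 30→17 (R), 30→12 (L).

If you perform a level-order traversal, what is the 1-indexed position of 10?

Level-order visits nodes level by level from the root, left to right within each level.
Level 0: 14
Level 1: 21, 2
Level 2: 30, 19
Level 3: 12, 17, 11, 20
Level 4: 10, 33, 15, 31, 32
Level 5: 26
Full level-order sequence: 14, 21, 2, 30, 19, 12, 17, 11, 20, 10, 33, 15, 31, 32, 26.

10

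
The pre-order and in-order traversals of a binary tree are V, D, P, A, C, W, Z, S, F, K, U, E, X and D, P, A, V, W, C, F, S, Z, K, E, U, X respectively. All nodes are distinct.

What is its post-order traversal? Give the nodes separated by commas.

A, P, D, W, F, S, E, X, U, K, Z, C, V

The first element of pre-order is the root; it splits in-order into left and right subtrees.
Root V: left subtree has 3 nodes {D, P, A}, right has 9 {W, C, F, S, Z, K, E, U, X}.
  Root D: left subtree has 0 nodes { }, right has 2 {P, A}.
    Root P: left subtree has 0 nodes { }, right has 1 {A}.
  Root C: left subtree has 1 node {W}, right has 7 {F, S, Z, K, E, U, X}.
    Root Z: left subtree has 2 nodes {F, S}, right has 4 {K, E, U, X}.
      Root S: left subtree has 1 node {F}, right has 0 { }.
      Root K: left subtree has 0 nodes { }, right has 3 {E, U, X}.
        Root U: left subtree has 1 node {E}, right has 1 {X}.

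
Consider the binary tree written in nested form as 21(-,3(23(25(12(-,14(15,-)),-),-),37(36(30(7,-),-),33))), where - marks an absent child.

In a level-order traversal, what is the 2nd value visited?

3

Level-order visits nodes level by level from the root, left to right within each level.
Level 0: 21
Level 1: 3
Level 2: 23, 37
Level 3: 25, 36, 33
Level 4: 12, 30
Level 5: 14, 7
Level 6: 15
Full level-order sequence: 21, 3, 23, 37, 25, 36, 33, 12, 30, 14, 7, 15.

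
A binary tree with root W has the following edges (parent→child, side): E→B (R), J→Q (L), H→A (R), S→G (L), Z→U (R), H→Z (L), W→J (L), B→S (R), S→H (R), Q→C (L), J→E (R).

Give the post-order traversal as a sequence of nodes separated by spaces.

Post-order visits the left subtree, then the right subtree, then the node.
At W: go left to J.
  At J: go left to Q.
    At Q: go left to C.
      C is a leaf — visit C.
    At Q: no right child.
    Visit Q.
  At J: go right to E.
    At E: no left child.
    At E: go right to B.
      At B: no left child.
      At B: go right to S.
        At S: go left to G.
          G is a leaf — visit G.
        At S: go right to H.
          At H: go left to Z.
            At Z: no left child.
            At Z: go right to U.
              U is a leaf — visit U.
            Visit Z.
          At H: go right to A.
            A is a leaf — visit A.
          Visit H.
        Visit S.
      Visit B.
    Visit E.
  Visit J.
At W: no right child.
Visit W.

C Q G U Z A H S B E J W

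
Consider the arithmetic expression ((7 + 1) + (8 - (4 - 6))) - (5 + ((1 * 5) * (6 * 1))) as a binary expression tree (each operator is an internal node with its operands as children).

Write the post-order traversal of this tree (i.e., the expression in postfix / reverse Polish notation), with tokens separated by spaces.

7 1 + 8 4 6 - - + 5 1 5 * 6 1 * * + -

Post-order on an expression tree gives postfix notation: for each operator, emit left operand, right operand, then the operator.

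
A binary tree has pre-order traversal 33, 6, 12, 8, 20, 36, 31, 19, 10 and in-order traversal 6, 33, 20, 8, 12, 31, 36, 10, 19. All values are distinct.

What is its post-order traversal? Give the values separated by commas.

The first element of pre-order is the root; it splits in-order into left and right subtrees.
Root 33: left subtree has 1 node {6}, right has 7 {20, 8, 12, 31, 36, 10, 19}.
  Root 12: left subtree has 2 nodes {20, 8}, right has 4 {31, 36, 10, 19}.
    Root 8: left subtree has 1 node {20}, right has 0 { }.
    Root 36: left subtree has 1 node {31}, right has 2 {10, 19}.
      Root 19: left subtree has 1 node {10}, right has 0 { }.

6, 20, 8, 31, 10, 19, 36, 12, 33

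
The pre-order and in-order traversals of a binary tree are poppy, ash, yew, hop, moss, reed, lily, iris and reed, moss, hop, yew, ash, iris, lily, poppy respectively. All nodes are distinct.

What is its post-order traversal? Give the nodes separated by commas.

The first element of pre-order is the root; it splits in-order into left and right subtrees.
Root poppy: left subtree has 7 nodes {reed, moss, hop, yew, ash, iris, lily}, right has 0 { }.
  Root ash: left subtree has 4 nodes {reed, moss, hop, yew}, right has 2 {iris, lily}.
    Root yew: left subtree has 3 nodes {reed, moss, hop}, right has 0 { }.
      Root hop: left subtree has 2 nodes {reed, moss}, right has 0 { }.
        Root moss: left subtree has 1 node {reed}, right has 0 { }.
    Root lily: left subtree has 1 node {iris}, right has 0 { }.

reed, moss, hop, yew, iris, lily, ash, poppy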